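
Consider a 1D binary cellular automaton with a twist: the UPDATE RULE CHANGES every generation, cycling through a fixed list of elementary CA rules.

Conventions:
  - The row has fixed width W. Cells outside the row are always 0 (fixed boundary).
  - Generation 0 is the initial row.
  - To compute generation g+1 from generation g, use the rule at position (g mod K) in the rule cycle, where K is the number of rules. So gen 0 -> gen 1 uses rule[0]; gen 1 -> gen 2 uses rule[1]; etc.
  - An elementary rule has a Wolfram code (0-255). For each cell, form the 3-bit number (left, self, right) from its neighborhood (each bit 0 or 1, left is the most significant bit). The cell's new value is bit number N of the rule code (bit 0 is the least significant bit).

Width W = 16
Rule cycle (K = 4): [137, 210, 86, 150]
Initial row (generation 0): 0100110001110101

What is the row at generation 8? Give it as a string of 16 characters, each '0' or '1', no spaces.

Answer: 0100111010101000

Derivation:
Gen 0: 0100110001110101
Gen 1 (rule 137): 0000100101100000
Gen 2 (rule 210): 0001011000110000
Gen 3 (rule 86): 0011001101011000
Gen 4 (rule 150): 0100110001000100
Gen 5 (rule 137): 0000100100010001
Gen 6 (rule 210): 0001011010101010
Gen 7 (rule 86): 0011001010101011
Gen 8 (rule 150): 0100111010101000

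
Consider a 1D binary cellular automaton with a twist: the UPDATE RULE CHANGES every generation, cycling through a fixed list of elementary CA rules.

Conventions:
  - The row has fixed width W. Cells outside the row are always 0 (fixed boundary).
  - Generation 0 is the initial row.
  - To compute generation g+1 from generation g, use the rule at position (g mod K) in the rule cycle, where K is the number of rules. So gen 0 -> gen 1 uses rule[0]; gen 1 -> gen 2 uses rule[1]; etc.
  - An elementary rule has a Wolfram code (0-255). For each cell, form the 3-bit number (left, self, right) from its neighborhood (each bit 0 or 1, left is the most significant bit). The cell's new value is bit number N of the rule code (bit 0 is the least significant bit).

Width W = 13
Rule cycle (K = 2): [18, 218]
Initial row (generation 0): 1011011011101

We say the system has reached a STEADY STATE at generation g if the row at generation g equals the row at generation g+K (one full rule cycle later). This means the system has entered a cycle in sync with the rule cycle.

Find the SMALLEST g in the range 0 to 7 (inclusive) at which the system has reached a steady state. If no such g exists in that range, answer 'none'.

Gen 0: 1011011011101
Gen 1 (rule 18): 0000000000000
Gen 2 (rule 218): 0000000000000
Gen 3 (rule 18): 0000000000000
Gen 4 (rule 218): 0000000000000
Gen 5 (rule 18): 0000000000000
Gen 6 (rule 218): 0000000000000
Gen 7 (rule 18): 0000000000000
Gen 8 (rule 218): 0000000000000
Gen 9 (rule 18): 0000000000000

Answer: 1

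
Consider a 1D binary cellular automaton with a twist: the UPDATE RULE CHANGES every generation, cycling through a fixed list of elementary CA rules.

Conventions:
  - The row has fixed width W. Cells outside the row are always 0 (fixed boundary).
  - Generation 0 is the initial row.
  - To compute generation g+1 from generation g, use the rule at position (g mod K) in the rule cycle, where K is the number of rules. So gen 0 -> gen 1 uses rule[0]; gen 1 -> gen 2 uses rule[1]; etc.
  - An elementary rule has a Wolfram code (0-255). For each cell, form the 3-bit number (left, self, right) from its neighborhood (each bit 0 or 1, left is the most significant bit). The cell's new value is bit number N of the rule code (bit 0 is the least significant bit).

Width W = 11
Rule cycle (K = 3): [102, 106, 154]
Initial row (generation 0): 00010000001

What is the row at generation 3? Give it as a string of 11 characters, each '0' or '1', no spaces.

Gen 0: 00010000001
Gen 1 (rule 102): 00110000011
Gen 2 (rule 106): 01110000111
Gen 3 (rule 154): 11101001110

Answer: 11101001110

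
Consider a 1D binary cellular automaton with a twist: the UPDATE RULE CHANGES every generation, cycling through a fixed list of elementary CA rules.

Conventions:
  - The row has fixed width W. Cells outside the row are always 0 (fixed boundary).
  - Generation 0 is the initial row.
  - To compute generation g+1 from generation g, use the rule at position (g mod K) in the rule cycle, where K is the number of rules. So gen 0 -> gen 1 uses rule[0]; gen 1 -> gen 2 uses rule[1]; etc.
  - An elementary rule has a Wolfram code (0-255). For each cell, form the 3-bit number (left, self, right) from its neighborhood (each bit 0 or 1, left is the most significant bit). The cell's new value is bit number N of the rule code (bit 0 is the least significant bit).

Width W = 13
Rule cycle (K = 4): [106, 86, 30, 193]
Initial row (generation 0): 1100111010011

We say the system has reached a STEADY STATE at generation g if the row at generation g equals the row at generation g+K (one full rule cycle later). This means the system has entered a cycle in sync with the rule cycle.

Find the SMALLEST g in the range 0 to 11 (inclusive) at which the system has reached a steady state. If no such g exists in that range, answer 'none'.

Answer: none

Derivation:
Gen 0: 1100111010011
Gen 1 (rule 106): 1101101100111
Gen 2 (rule 86): 0100100111001
Gen 3 (rule 30): 1111111100111
Gen 4 (rule 193): 0111111100011
Gen 5 (rule 106): 1100000100111
Gen 6 (rule 86): 0110001111001
Gen 7 (rule 30): 1101011000111
Gen 8 (rule 193): 0100001010011
Gen 9 (rule 106): 1000010100111
Gen 10 (rule 86): 1100110111001
Gen 11 (rule 30): 1011100100111
Gen 12 (rule 193): 0001100000011
Gen 13 (rule 106): 0011100000111
Gen 14 (rule 86): 0100110001001
Gen 15 (rule 30): 1111101011111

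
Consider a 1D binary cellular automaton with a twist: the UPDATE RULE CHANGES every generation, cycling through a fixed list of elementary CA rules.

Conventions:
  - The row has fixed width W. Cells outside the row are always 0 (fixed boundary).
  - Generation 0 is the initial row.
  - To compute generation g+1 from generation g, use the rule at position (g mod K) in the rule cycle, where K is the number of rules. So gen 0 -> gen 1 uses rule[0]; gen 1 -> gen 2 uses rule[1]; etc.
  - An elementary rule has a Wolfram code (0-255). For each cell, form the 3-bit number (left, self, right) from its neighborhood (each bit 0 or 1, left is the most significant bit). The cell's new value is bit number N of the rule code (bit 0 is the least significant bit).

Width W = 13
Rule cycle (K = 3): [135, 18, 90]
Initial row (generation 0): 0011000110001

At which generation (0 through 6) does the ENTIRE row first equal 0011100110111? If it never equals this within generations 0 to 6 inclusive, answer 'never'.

Gen 0: 0011000110001
Gen 1 (rule 135): 1100011000111
Gen 2 (rule 18): 0010100101000
Gen 3 (rule 90): 0100011000100
Gen 4 (rule 135): 1101100011101
Gen 5 (rule 18): 0000010100000
Gen 6 (rule 90): 0000100010000

Answer: never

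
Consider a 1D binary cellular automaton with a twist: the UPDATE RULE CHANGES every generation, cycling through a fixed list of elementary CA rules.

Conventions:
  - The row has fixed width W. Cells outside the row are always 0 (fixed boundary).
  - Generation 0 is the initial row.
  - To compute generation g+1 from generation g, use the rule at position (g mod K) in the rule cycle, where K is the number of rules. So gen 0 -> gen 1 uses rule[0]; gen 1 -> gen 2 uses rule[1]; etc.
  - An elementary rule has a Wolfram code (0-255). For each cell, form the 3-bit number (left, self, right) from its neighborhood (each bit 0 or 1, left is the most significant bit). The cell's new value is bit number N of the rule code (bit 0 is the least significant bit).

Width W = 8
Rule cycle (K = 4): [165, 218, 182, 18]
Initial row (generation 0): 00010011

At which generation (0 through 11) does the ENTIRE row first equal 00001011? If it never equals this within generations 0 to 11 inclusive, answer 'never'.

Answer: never

Derivation:
Gen 0: 00010011
Gen 1 (rule 165): 11010000
Gen 2 (rule 218): 11001000
Gen 3 (rule 182): 00111100
Gen 4 (rule 18): 01000010
Gen 5 (rule 165): 01011010
Gen 6 (rule 218): 10011001
Gen 7 (rule 182): 11100111
Gen 8 (rule 18): 00011000
Gen 9 (rule 165): 11000011
Gen 10 (rule 218): 11100111
Gen 11 (rule 182): 01011010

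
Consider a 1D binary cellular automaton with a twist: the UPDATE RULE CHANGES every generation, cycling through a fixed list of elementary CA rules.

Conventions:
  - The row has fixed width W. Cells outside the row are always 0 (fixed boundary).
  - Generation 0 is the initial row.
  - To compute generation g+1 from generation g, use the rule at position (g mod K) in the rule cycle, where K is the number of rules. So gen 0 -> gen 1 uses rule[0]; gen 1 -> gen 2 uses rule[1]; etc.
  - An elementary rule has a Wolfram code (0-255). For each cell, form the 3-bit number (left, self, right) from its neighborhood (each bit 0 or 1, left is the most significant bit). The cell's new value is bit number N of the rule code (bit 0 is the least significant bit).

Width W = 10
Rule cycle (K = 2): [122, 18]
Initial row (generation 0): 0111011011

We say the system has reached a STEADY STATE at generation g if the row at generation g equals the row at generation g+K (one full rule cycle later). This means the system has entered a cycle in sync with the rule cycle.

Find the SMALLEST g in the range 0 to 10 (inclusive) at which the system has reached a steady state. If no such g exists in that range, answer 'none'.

Answer: 2

Derivation:
Gen 0: 0111011011
Gen 1 (rule 122): 1101111111
Gen 2 (rule 18): 0000000000
Gen 3 (rule 122): 0000000000
Gen 4 (rule 18): 0000000000
Gen 5 (rule 122): 0000000000
Gen 6 (rule 18): 0000000000
Gen 7 (rule 122): 0000000000
Gen 8 (rule 18): 0000000000
Gen 9 (rule 122): 0000000000
Gen 10 (rule 18): 0000000000
Gen 11 (rule 122): 0000000000
Gen 12 (rule 18): 0000000000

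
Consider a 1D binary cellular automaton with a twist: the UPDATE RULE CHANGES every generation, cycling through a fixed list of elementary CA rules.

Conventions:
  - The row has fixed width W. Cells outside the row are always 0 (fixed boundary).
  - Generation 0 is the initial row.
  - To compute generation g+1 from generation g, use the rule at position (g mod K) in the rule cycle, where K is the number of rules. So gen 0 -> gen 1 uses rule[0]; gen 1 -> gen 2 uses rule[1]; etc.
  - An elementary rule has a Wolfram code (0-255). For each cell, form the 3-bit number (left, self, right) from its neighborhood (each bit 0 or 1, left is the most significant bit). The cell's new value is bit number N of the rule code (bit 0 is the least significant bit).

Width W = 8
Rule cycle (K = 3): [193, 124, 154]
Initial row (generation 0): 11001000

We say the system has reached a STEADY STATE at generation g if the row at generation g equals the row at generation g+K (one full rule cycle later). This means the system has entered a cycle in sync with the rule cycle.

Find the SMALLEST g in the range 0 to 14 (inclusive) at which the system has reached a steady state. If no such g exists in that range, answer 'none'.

Gen 0: 11001000
Gen 1 (rule 193): 01000011
Gen 2 (rule 124): 01100011
Gen 3 (rule 154): 11010110
Gen 4 (rule 193): 01000010
Gen 5 (rule 124): 01100011
Gen 6 (rule 154): 11010110
Gen 7 (rule 193): 01000010
Gen 8 (rule 124): 01100011
Gen 9 (rule 154): 11010110
Gen 10 (rule 193): 01000010
Gen 11 (rule 124): 01100011
Gen 12 (rule 154): 11010110
Gen 13 (rule 193): 01000010
Gen 14 (rule 124): 01100011
Gen 15 (rule 154): 11010110
Gen 16 (rule 193): 01000010
Gen 17 (rule 124): 01100011

Answer: 2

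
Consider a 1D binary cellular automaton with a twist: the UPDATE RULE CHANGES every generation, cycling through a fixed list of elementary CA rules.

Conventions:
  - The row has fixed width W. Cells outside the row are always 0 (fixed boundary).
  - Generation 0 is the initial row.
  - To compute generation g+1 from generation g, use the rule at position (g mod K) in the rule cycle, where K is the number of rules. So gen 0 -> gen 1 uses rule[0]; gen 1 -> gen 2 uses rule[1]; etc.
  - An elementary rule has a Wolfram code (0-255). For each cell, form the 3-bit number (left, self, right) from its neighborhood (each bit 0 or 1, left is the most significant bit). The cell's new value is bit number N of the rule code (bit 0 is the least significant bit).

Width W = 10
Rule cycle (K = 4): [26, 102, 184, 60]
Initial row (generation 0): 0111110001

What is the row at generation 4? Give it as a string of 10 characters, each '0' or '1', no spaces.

Answer: 0011010011

Derivation:
Gen 0: 0111110001
Gen 1 (rule 26): 1100001010
Gen 2 (rule 102): 0100011110
Gen 3 (rule 184): 0010011101
Gen 4 (rule 60): 0011010011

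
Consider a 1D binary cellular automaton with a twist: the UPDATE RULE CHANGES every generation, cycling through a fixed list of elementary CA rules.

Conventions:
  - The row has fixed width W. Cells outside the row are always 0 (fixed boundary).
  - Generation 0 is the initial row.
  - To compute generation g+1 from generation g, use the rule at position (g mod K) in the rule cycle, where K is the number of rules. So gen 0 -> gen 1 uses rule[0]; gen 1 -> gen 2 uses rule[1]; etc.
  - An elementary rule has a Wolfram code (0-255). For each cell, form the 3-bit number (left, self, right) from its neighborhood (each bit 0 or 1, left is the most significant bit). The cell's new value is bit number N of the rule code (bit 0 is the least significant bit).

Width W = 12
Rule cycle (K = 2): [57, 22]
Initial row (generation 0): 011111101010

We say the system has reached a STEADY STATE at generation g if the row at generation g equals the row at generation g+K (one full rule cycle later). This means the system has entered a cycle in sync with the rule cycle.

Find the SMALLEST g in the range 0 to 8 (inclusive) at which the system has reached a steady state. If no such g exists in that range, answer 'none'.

Gen 0: 011111101010
Gen 1 (rule 57): 010000010101
Gen 2 (rule 22): 111000110101
Gen 3 (rule 57): 100110101010
Gen 4 (rule 22): 111000101011
Gen 5 (rule 57): 100110010110
Gen 6 (rule 22): 111001110001
Gen 7 (rule 57): 100101001100
Gen 8 (rule 22): 111101110010
Gen 9 (rule 57): 100011001001
Gen 10 (rule 22): 110100111111

Answer: none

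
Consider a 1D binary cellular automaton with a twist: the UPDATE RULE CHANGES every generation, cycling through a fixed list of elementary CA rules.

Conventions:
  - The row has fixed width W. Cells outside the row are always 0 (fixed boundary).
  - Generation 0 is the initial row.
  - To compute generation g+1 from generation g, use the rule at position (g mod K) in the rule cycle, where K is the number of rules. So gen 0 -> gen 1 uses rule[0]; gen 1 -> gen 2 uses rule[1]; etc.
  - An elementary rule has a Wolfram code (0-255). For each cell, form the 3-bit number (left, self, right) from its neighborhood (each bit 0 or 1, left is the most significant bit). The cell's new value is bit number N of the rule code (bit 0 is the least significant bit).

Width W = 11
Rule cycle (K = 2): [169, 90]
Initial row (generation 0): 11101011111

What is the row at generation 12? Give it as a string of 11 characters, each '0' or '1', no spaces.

Gen 0: 11101011111
Gen 1 (rule 169): 11010111110
Gen 2 (rule 90): 11000100011
Gen 3 (rule 169): 10010001010
Gen 4 (rule 90): 01101010001
Gen 5 (rule 169): 01010100100
Gen 6 (rule 90): 10000011010
Gen 7 (rule 169): 00111010100
Gen 8 (rule 90): 01101000010
Gen 9 (rule 169): 01010011000
Gen 10 (rule 90): 10001111100
Gen 11 (rule 169): 00101111001
Gen 12 (rule 90): 01001001110

Answer: 01001001110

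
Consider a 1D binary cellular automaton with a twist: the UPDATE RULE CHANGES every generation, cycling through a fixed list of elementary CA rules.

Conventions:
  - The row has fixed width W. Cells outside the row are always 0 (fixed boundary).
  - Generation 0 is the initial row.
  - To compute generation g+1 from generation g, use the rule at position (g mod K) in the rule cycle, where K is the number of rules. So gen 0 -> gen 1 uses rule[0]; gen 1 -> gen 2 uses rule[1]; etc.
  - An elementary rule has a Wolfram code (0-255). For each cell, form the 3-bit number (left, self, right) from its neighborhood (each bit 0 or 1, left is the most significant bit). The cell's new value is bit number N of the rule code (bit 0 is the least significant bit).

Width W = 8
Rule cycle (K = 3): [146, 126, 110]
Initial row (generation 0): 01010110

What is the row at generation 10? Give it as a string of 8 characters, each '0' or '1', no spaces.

Answer: 00001000

Derivation:
Gen 0: 01010110
Gen 1 (rule 146): 10000001
Gen 2 (rule 126): 11000011
Gen 3 (rule 110): 11000111
Gen 4 (rule 146): 00101010
Gen 5 (rule 126): 01111111
Gen 6 (rule 110): 11000001
Gen 7 (rule 146): 00100010
Gen 8 (rule 126): 01110111
Gen 9 (rule 110): 11011101
Gen 10 (rule 146): 00001000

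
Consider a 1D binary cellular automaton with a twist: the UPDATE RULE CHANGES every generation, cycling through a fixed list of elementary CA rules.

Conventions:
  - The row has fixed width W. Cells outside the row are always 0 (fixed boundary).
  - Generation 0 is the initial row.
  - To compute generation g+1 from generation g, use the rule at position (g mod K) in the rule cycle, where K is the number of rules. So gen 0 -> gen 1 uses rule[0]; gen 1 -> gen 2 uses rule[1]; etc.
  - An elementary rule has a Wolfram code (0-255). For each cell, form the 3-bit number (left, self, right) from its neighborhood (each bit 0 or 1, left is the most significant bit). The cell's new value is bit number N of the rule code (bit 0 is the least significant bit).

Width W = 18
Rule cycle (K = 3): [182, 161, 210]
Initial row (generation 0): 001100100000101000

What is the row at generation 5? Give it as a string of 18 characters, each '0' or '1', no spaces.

Answer: 110010101000010010

Derivation:
Gen 0: 001100100000101000
Gen 1 (rule 182): 010011110001111100
Gen 2 (rule 161): 000001100100111001
Gen 3 (rule 210): 000010111011011110
Gen 4 (rule 182): 000111010100101101
Gen 5 (rule 161): 110010101000010010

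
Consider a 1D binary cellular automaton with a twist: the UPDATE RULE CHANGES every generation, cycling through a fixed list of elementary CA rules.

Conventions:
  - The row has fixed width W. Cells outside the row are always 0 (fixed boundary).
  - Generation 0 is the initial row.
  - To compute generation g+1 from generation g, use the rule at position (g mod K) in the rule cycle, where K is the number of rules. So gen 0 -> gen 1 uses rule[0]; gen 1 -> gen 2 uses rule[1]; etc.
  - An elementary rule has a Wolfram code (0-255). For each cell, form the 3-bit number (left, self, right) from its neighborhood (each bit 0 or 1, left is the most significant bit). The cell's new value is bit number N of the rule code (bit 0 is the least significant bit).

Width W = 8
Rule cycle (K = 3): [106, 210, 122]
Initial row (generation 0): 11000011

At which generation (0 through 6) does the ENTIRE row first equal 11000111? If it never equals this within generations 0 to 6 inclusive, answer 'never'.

Answer: 1

Derivation:
Gen 0: 11000011
Gen 1 (rule 106): 11000111
Gen 2 (rule 210): 01101011
Gen 3 (rule 122): 11110111
Gen 4 (rule 106): 10011101
Gen 5 (rule 210): 01101100
Gen 6 (rule 122): 11111110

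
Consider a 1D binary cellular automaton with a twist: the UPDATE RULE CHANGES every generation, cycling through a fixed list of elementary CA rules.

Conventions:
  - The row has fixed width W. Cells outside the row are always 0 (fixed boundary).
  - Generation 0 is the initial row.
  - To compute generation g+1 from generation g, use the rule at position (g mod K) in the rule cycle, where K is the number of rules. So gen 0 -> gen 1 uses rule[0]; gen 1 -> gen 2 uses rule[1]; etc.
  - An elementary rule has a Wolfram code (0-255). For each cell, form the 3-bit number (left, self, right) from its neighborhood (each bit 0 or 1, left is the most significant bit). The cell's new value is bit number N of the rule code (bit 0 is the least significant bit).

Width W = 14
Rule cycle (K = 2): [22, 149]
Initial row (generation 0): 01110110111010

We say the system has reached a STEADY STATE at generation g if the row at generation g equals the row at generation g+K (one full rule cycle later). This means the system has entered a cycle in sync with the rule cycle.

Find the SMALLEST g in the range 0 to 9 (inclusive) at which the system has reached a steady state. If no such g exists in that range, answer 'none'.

Gen 0: 01110110111010
Gen 1 (rule 22): 10000000000011
Gen 2 (rule 149): 11111111111000
Gen 3 (rule 22): 00000000000100
Gen 4 (rule 149): 11111111110111
Gen 5 (rule 22): 00000000000000
Gen 6 (rule 149): 11111111111111
Gen 7 (rule 22): 00000000000000
Gen 8 (rule 149): 11111111111111
Gen 9 (rule 22): 00000000000000
Gen 10 (rule 149): 11111111111111
Gen 11 (rule 22): 00000000000000

Answer: 5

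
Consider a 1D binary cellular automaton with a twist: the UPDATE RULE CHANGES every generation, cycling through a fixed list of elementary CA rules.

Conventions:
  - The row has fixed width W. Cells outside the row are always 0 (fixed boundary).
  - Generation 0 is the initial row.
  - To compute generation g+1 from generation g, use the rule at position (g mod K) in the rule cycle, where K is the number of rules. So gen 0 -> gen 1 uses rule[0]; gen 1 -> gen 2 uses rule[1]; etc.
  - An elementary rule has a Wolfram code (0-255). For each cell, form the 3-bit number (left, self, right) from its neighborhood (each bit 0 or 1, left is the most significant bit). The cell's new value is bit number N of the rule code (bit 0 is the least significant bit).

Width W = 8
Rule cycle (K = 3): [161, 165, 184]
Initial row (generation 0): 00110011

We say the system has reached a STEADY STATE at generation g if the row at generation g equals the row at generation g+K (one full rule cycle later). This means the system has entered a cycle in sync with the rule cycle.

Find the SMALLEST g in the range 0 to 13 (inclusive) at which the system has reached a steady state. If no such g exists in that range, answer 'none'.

Answer: 7

Derivation:
Gen 0: 00110011
Gen 1 (rule 161): 10000000
Gen 2 (rule 165): 10111111
Gen 3 (rule 184): 01111110
Gen 4 (rule 161): 00111100
Gen 5 (rule 165): 10011001
Gen 6 (rule 184): 01010100
Gen 7 (rule 161): 00101001
Gen 8 (rule 165): 10111001
Gen 9 (rule 184): 01110100
Gen 10 (rule 161): 00101001
Gen 11 (rule 165): 10111001
Gen 12 (rule 184): 01110100
Gen 13 (rule 161): 00101001
Gen 14 (rule 165): 10111001
Gen 15 (rule 184): 01110100
Gen 16 (rule 161): 00101001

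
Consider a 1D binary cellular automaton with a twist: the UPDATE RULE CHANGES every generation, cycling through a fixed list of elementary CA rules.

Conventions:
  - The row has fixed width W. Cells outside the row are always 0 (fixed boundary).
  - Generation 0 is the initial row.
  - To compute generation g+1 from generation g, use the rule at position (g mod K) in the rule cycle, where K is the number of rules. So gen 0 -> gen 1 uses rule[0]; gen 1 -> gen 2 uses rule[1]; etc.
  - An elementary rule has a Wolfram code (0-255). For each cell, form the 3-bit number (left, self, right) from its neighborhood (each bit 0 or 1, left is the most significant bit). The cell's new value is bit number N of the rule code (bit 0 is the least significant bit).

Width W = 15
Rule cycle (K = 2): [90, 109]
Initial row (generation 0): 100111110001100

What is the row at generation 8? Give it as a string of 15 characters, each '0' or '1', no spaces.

Gen 0: 100111110001100
Gen 1 (rule 90): 011100011011110
Gen 2 (rule 109): 010101011110010
Gen 3 (rule 90): 100000010011101
Gen 4 (rule 109): 101111010010111
Gen 5 (rule 90): 001001001100101
Gen 6 (rule 109): 101001001100111
Gen 7 (rule 90): 000110111111101
Gen 8 (rule 109): 110111100000111

Answer: 110111100000111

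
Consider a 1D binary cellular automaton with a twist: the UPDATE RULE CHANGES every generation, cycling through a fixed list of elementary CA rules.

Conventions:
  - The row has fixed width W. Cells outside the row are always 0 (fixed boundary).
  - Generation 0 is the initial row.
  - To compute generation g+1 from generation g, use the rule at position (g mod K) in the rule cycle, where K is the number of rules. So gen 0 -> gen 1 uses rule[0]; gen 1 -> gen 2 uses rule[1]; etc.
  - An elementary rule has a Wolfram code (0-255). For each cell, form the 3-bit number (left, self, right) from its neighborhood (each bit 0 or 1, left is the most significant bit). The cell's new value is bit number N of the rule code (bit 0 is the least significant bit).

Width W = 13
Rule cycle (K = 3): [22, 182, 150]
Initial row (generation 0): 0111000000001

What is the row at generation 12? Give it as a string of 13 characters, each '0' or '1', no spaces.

Gen 0: 0111000000001
Gen 1 (rule 22): 1000100000011
Gen 2 (rule 182): 1101110000100
Gen 3 (rule 150): 0000101001110
Gen 4 (rule 22): 0001101110001
Gen 5 (rule 182): 0010010101011
Gen 6 (rule 150): 0111110101000
Gen 7 (rule 22): 1000000101100
Gen 8 (rule 182): 1100001110010
Gen 9 (rule 150): 0010010101111
Gen 10 (rule 22): 0111110100000
Gen 11 (rule 182): 1011101110000
Gen 12 (rule 150): 1001000101000

Answer: 1001000101000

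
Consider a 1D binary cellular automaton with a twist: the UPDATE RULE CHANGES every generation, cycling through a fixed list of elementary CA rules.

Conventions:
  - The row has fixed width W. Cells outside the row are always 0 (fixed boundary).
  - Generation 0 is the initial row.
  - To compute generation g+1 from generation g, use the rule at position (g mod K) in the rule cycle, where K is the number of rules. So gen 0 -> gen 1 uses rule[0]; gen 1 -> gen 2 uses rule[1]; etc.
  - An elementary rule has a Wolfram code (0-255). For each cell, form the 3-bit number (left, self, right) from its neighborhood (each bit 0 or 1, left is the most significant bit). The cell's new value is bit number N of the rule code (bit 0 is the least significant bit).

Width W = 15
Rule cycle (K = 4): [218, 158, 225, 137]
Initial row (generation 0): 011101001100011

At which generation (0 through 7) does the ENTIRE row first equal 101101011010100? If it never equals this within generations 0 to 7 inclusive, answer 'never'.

Answer: never

Derivation:
Gen 0: 011101001100011
Gen 1 (rule 218): 111100111110111
Gen 2 (rule 158): 111011111100110
Gen 3 (rule 225): 011101111100010
Gen 4 (rule 137): 011001111001000
Gen 5 (rule 218): 111111111110100
Gen 6 (rule 158): 111111111100110
Gen 7 (rule 225): 011111111100010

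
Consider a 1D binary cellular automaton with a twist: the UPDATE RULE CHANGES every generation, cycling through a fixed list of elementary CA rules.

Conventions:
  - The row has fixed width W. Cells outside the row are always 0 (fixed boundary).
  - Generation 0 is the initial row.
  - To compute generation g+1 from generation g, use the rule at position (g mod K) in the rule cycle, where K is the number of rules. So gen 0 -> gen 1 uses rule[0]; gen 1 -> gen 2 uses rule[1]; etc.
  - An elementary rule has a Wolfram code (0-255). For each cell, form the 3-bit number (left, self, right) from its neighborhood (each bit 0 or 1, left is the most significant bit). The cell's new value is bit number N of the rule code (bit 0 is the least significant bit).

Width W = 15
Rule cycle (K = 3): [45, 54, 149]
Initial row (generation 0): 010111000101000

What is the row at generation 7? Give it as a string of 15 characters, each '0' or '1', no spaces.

Gen 0: 010111000101000
Gen 1 (rule 45): 011100010111011
Gen 2 (rule 54): 100010111000100
Gen 3 (rule 149): 111010010110111
Gen 4 (rule 45): 100110011101100
Gen 5 (rule 54): 111001100010010
Gen 6 (rule 149): 010100011011011
Gen 7 (rule 45): 011101010110110

Answer: 011101010110110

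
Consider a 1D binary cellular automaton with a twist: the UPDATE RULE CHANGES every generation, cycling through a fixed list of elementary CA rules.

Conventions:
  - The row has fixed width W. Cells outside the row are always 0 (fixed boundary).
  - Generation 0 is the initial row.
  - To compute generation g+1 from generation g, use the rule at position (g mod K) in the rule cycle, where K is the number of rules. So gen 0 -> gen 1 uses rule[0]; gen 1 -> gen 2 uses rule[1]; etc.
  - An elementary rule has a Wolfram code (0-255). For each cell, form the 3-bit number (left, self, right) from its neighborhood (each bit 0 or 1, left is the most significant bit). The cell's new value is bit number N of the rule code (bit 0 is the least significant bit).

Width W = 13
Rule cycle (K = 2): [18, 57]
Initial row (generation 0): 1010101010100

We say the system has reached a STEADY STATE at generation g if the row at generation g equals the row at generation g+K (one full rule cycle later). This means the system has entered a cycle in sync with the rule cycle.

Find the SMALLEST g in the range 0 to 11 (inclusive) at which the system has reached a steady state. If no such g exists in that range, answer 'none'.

Answer: 5

Derivation:
Gen 0: 1010101010100
Gen 1 (rule 18): 0000000000010
Gen 2 (rule 57): 1111111111001
Gen 3 (rule 18): 0000000000110
Gen 4 (rule 57): 1111111110101
Gen 5 (rule 18): 0000000000000
Gen 6 (rule 57): 1111111111111
Gen 7 (rule 18): 0000000000000
Gen 8 (rule 57): 1111111111111
Gen 9 (rule 18): 0000000000000
Gen 10 (rule 57): 1111111111111
Gen 11 (rule 18): 0000000000000
Gen 12 (rule 57): 1111111111111
Gen 13 (rule 18): 0000000000000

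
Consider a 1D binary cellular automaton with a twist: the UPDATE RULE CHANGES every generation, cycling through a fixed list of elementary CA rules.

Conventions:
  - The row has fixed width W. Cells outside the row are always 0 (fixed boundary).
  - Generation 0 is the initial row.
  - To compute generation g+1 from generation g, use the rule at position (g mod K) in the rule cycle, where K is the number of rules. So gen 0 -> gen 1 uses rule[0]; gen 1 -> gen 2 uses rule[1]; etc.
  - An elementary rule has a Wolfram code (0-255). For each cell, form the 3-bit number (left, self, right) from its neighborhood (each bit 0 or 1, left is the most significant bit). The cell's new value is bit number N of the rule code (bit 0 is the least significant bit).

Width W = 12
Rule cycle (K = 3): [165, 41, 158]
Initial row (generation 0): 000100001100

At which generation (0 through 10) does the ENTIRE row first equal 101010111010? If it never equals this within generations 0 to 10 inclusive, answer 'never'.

Answer: 3

Derivation:
Gen 0: 000100001100
Gen 1 (rule 165): 110101100001
Gen 2 (rule 41): 101011001100
Gen 3 (rule 158): 101010111010
Gen 4 (rule 165): 111111010110
Gen 5 (rule 41): 100000101100
Gen 6 (rule 158): 110001101010
Gen 7 (rule 165): 000100011110
Gen 8 (rule 41): 110001010000
Gen 9 (rule 158): 101011011000
Gen 10 (rule 165): 111100100011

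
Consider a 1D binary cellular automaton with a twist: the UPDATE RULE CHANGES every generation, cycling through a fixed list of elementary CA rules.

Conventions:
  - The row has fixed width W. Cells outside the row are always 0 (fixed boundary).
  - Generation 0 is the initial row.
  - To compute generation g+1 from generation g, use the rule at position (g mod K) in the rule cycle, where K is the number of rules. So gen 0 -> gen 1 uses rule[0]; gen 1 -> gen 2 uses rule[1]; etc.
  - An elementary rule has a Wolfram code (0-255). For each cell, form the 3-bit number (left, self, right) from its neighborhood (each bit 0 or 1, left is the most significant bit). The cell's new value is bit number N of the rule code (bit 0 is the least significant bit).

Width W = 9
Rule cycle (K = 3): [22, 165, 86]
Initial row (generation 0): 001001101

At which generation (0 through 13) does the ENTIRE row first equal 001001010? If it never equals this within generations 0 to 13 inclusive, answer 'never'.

Gen 0: 001001101
Gen 1 (rule 22): 011110001
Gen 2 (rule 165): 001100101
Gen 3 (rule 86): 010111101
Gen 4 (rule 22): 110000001
Gen 5 (rule 165): 000111101
Gen 6 (rule 86): 001000101
Gen 7 (rule 22): 011101101
Gen 8 (rule 165): 001010011
Gen 9 (rule 86): 011011101
Gen 10 (rule 22): 100000001
Gen 11 (rule 165): 101111101
Gen 12 (rule 86): 100000101
Gen 13 (rule 22): 110001101

Answer: never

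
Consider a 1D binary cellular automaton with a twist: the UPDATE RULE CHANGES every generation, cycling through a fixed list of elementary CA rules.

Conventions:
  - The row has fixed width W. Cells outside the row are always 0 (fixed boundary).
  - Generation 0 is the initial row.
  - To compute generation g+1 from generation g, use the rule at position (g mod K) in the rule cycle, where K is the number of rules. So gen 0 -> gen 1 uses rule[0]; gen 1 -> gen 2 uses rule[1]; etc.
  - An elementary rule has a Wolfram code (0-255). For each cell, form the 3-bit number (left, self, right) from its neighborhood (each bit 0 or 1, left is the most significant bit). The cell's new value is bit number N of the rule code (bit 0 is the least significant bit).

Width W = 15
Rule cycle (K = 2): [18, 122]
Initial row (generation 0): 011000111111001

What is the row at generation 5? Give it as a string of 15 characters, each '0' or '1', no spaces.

Answer: 101001000000100

Derivation:
Gen 0: 011000111111001
Gen 1 (rule 18): 100101000000110
Gen 2 (rule 122): 011010100001111
Gen 3 (rule 18): 100000010010000
Gen 4 (rule 122): 010000101101000
Gen 5 (rule 18): 101001000000100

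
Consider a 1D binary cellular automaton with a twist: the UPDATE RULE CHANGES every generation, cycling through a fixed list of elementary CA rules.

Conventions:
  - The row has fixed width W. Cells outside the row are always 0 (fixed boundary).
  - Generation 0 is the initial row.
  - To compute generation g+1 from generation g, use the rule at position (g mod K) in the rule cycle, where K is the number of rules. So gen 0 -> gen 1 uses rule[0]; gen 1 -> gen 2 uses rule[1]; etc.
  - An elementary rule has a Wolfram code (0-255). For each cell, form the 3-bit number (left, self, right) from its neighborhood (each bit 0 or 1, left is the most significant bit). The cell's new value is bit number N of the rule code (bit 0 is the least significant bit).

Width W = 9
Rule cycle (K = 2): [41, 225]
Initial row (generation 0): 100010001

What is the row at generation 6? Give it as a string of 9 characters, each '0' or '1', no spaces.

Answer: 100010001

Derivation:
Gen 0: 100010001
Gen 1 (rule 41): 001000100
Gen 2 (rule 225): 100010001
Gen 3 (rule 41): 001000100
Gen 4 (rule 225): 100010001
Gen 5 (rule 41): 001000100
Gen 6 (rule 225): 100010001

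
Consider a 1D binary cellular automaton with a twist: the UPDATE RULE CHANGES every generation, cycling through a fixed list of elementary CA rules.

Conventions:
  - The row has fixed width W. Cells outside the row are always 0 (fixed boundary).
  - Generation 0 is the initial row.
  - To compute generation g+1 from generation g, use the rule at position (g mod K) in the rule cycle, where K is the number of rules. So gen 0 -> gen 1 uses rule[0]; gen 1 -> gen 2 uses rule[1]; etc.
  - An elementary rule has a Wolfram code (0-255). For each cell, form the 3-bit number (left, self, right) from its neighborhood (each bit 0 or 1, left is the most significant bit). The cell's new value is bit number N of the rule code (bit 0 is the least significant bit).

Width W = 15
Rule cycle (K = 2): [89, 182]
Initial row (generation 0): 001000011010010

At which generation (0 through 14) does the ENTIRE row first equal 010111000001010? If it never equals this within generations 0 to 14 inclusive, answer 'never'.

Gen 0: 001000011010010
Gen 1 (rule 89): 100111011001001
Gen 2 (rule 182): 111010100111111
Gen 3 (rule 89): 101000010100001
Gen 4 (rule 182): 111100111110011
Gen 5 (rule 89): 100110100011011
Gen 6 (rule 182): 111001110100100
Gen 7 (rule 89): 101101010010011
Gen 8 (rule 182): 110011111111100
Gen 9 (rule 89): 111010000000111
Gen 10 (rule 182): 010111000001010
Gen 11 (rule 89): 000101111100001
Gen 12 (rule 182): 001110111010011
Gen 13 (rule 89): 101010101001011
Gen 14 (rule 182): 111111111111100

Answer: 10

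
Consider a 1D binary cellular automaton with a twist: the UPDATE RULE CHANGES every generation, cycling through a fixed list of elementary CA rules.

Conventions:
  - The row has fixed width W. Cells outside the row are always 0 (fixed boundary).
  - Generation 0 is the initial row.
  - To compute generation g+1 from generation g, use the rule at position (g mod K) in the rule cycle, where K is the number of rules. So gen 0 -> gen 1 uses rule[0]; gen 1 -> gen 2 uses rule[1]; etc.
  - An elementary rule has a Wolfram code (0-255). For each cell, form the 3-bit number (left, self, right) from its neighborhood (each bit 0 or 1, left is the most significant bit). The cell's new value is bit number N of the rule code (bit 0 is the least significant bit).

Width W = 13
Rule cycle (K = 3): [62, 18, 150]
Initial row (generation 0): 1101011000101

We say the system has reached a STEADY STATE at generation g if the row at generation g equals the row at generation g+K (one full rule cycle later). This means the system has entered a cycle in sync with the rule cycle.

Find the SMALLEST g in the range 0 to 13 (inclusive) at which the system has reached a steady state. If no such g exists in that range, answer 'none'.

Gen 0: 1101011000101
Gen 1 (rule 62): 1011110101111
Gen 2 (rule 18): 0000000000000
Gen 3 (rule 150): 0000000000000
Gen 4 (rule 62): 0000000000000
Gen 5 (rule 18): 0000000000000
Gen 6 (rule 150): 0000000000000
Gen 7 (rule 62): 0000000000000
Gen 8 (rule 18): 0000000000000
Gen 9 (rule 150): 0000000000000
Gen 10 (rule 62): 0000000000000
Gen 11 (rule 18): 0000000000000
Gen 12 (rule 150): 0000000000000
Gen 13 (rule 62): 0000000000000
Gen 14 (rule 18): 0000000000000
Gen 15 (rule 150): 0000000000000
Gen 16 (rule 62): 0000000000000

Answer: 2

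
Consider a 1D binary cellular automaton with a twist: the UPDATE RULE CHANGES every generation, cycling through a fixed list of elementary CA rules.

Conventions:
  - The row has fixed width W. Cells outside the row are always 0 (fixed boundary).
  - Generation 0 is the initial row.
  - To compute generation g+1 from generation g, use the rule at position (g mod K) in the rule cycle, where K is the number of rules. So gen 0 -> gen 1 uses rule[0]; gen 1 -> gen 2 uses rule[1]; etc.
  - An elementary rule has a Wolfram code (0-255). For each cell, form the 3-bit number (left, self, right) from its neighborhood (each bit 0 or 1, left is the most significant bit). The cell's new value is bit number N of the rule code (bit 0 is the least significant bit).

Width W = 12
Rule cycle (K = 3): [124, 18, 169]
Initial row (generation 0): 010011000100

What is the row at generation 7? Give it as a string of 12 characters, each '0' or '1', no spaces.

Gen 0: 010011000100
Gen 1 (rule 124): 011011100110
Gen 2 (rule 18): 100000011001
Gen 3 (rule 169): 001111010000
Gen 4 (rule 124): 001001111000
Gen 5 (rule 18): 010110000100
Gen 6 (rule 169): 001100110001
Gen 7 (rule 124): 001110111001

Answer: 001110111001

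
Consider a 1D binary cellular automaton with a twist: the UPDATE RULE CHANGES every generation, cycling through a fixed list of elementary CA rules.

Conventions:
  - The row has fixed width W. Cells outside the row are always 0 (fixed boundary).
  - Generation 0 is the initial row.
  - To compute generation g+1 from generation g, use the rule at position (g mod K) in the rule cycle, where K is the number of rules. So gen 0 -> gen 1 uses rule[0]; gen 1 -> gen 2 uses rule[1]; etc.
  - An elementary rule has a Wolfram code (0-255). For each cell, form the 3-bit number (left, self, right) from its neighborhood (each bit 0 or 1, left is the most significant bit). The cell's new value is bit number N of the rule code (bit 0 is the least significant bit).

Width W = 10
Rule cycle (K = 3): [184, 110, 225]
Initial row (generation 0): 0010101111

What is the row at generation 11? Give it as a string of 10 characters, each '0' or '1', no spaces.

Answer: 0111111111

Derivation:
Gen 0: 0010101111
Gen 1 (rule 184): 0001011110
Gen 2 (rule 110): 0011110010
Gen 3 (rule 225): 1001110000
Gen 4 (rule 184): 0101101000
Gen 5 (rule 110): 1111111000
Gen 6 (rule 225): 0111111011
Gen 7 (rule 184): 0111110110
Gen 8 (rule 110): 1100011110
Gen 9 (rule 225): 0101001110
Gen 10 (rule 184): 0010101101
Gen 11 (rule 110): 0111111111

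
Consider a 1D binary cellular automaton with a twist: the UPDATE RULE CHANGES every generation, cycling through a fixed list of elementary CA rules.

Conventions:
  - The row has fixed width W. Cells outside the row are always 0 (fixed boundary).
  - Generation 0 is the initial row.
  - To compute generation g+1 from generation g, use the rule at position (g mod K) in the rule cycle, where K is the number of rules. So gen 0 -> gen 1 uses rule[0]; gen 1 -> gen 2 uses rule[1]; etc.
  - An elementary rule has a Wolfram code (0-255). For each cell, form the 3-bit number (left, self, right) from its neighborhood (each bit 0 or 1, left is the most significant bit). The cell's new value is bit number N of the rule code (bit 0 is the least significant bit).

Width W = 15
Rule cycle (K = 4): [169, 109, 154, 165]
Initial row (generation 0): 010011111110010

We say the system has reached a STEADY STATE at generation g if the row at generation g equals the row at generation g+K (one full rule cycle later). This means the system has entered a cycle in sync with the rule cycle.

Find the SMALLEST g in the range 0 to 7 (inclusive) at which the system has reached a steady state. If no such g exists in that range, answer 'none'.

Gen 0: 010011111110010
Gen 1 (rule 169): 000011111100000
Gen 2 (rule 109): 111010000101111
Gen 3 (rule 154): 110001001001110
Gen 4 (rule 165): 000101001000100
Gen 5 (rule 169): 110010000010001
Gen 6 (rule 109): 110010111010101
Gen 7 (rule 154): 101100110000000
Gen 8 (rule 165): 110000000111111
Gen 9 (rule 169): 100111110111110
Gen 10 (rule 109): 100100011100010
Gen 11 (rule 154): 011010111010101

Answer: none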